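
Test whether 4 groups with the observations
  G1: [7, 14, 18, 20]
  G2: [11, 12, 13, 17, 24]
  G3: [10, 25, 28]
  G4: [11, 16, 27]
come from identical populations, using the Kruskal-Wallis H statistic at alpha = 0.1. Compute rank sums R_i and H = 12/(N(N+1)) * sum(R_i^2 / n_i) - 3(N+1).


Step 1: Combine all N = 15 observations and assign midranks.
sorted (value, group, rank): (7,G1,1), (10,G3,2), (11,G2,3.5), (11,G4,3.5), (12,G2,5), (13,G2,6), (14,G1,7), (16,G4,8), (17,G2,9), (18,G1,10), (20,G1,11), (24,G2,12), (25,G3,13), (27,G4,14), (28,G3,15)
Step 2: Sum ranks within each group.
R_1 = 29 (n_1 = 4)
R_2 = 35.5 (n_2 = 5)
R_3 = 30 (n_3 = 3)
R_4 = 25.5 (n_4 = 3)
Step 3: H = 12/(N(N+1)) * sum(R_i^2/n_i) - 3(N+1)
     = 12/(15*16) * (29^2/4 + 35.5^2/5 + 30^2/3 + 25.5^2/3) - 3*16
     = 0.050000 * 979.05 - 48
     = 0.952500.
Step 4: Ties present; correction factor C = 1 - 6/(15^3 - 15) = 0.998214. Corrected H = 0.952500 / 0.998214 = 0.954204.
Step 5: Under H0, H ~ chi^2(3); p-value = 0.812331.
Step 6: alpha = 0.1. fail to reject H0.

H = 0.9542, df = 3, p = 0.812331, fail to reject H0.


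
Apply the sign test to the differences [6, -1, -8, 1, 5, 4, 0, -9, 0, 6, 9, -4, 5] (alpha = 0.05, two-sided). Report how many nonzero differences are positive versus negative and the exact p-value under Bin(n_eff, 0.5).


Step 1: Discard zero differences. Original n = 13; n_eff = number of nonzero differences = 11.
Nonzero differences (with sign): +6, -1, -8, +1, +5, +4, -9, +6, +9, -4, +5
Step 2: Count signs: positive = 7, negative = 4.
Step 3: Under H0: P(positive) = 0.5, so the number of positives S ~ Bin(11, 0.5).
Step 4: Two-sided exact p-value = sum of Bin(11,0.5) probabilities at or below the observed probability = 0.548828.
Step 5: alpha = 0.05. fail to reject H0.

n_eff = 11, pos = 7, neg = 4, p = 0.548828, fail to reject H0.


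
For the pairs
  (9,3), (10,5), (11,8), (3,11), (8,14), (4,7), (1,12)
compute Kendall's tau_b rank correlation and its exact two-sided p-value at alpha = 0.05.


Step 1: Enumerate the 21 unordered pairs (i,j) with i<j and classify each by sign(x_j-x_i) * sign(y_j-y_i).
  (1,2):dx=+1,dy=+2->C; (1,3):dx=+2,dy=+5->C; (1,4):dx=-6,dy=+8->D; (1,5):dx=-1,dy=+11->D
  (1,6):dx=-5,dy=+4->D; (1,7):dx=-8,dy=+9->D; (2,3):dx=+1,dy=+3->C; (2,4):dx=-7,dy=+6->D
  (2,5):dx=-2,dy=+9->D; (2,6):dx=-6,dy=+2->D; (2,7):dx=-9,dy=+7->D; (3,4):dx=-8,dy=+3->D
  (3,5):dx=-3,dy=+6->D; (3,6):dx=-7,dy=-1->C; (3,7):dx=-10,dy=+4->D; (4,5):dx=+5,dy=+3->C
  (4,6):dx=+1,dy=-4->D; (4,7):dx=-2,dy=+1->D; (5,6):dx=-4,dy=-7->C; (5,7):dx=-7,dy=-2->C
  (6,7):dx=-3,dy=+5->D
Step 2: C = 7, D = 14, total pairs = 21.
Step 3: tau = (C - D)/(n(n-1)/2) = (7 - 14)/21 = -0.333333.
Step 4: Exact two-sided p-value (enumerate n! = 5040 permutations of y under H0): p = 0.381349.
Step 5: alpha = 0.05. fail to reject H0.

tau_b = -0.3333 (C=7, D=14), p = 0.381349, fail to reject H0.


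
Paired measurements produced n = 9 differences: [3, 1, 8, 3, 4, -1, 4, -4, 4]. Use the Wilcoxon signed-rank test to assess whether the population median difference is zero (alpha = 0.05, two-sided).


Step 1: Drop any zero differences (none here) and take |d_i|.
|d| = [3, 1, 8, 3, 4, 1, 4, 4, 4]
Step 2: Midrank |d_i| (ties get averaged ranks).
ranks: |3|->3.5, |1|->1.5, |8|->9, |3|->3.5, |4|->6.5, |1|->1.5, |4|->6.5, |4|->6.5, |4|->6.5
Step 3: Attach original signs; sum ranks with positive sign and with negative sign.
W+ = 3.5 + 1.5 + 9 + 3.5 + 6.5 + 6.5 + 6.5 = 37
W- = 1.5 + 6.5 = 8
(Check: W+ + W- = 45 should equal n(n+1)/2 = 45.)
Step 4: Test statistic W = min(W+, W-) = 8.
Step 5: Ties in |d|, so use the tie-corrected normal approximation.
        E[W] = n(n+1)/4 = 9*10/4 = 22.5.
        Tie groups: |d|=1 (t=2), |d|=3 (t=2), |d|=4 (t=4); sum(t^3 - t) = 72.
        Var[W] = n(n+1)(2n+1)/24 - sum(t^3-t)/48 = 1710/24 - 72/48 = 69.75.
        z = (W - E[W]) / sqrt(Var[W]) = (8 - 22.5) / 8.3516 = -1.7362.
        Two-sided p = 2*Phi(z) = 0.082531.
Step 6: alpha = 0.05. fail to reject H0.

W+ = 37, W- = 8, W = min = 8, p = 0.082531, fail to reject H0.


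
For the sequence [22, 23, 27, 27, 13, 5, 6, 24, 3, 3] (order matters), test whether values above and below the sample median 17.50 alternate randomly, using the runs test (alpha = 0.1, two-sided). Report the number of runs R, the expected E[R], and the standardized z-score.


Step 1: Compute median = 17.50; label A = above, B = below.
Labels in order: AAAABBBABB  (n_A = 5, n_B = 5)
Step 2: Count runs R = 4.
Step 3: Under H0 (random ordering), E[R] = 2*n_A*n_B/(n_A+n_B) + 1 = 2*5*5/10 + 1 = 6.0000.
        Var[R] = 2*n_A*n_B*(2*n_A*n_B - n_A - n_B) / ((n_A+n_B)^2 * (n_A+n_B-1)) = 2000/900 = 2.2222.
        SD[R] = 1.4907.
Step 4: Continuity-corrected z = (R + 0.5 - E[R]) / SD[R] = (4 + 0.5 - 6.0000) / 1.4907 = -1.0062.
Step 5: Two-sided p-value via normal approximation = 2*(1 - Phi(|z|)) = 0.314305.
Step 6: alpha = 0.1. fail to reject H0.

R = 4, z = -1.0062, p = 0.314305, fail to reject H0.


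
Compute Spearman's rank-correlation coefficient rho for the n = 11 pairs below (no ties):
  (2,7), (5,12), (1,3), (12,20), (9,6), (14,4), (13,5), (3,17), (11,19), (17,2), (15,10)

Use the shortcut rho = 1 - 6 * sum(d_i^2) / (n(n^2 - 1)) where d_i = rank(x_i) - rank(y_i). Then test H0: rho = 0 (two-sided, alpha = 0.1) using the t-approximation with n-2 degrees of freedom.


Step 1: Rank x and y separately (midranks; no ties here).
rank(x): 2->2, 5->4, 1->1, 12->7, 9->5, 14->9, 13->8, 3->3, 11->6, 17->11, 15->10
rank(y): 7->6, 12->8, 3->2, 20->11, 6->5, 4->3, 5->4, 17->9, 19->10, 2->1, 10->7
Step 2: d_i = R_x(i) - R_y(i); compute d_i^2.
  (2-6)^2=16, (4-8)^2=16, (1-2)^2=1, (7-11)^2=16, (5-5)^2=0, (9-3)^2=36, (8-4)^2=16, (3-9)^2=36, (6-10)^2=16, (11-1)^2=100, (10-7)^2=9
sum(d^2) = 262.
Step 3: rho = 1 - 6*262 / (11*(11^2 - 1)) = 1 - 1572/1320 = -0.190909.
Step 4: Under H0, t = rho * sqrt((n-2)/(1-rho^2)) = -0.5835 ~ t(9).
Step 5: Two-sided p-value from the t-distribution with 9 df = 0.573913.
Step 6: alpha = 0.1. fail to reject H0.

rho = -0.1909, p = 0.573913, fail to reject H0 at alpha = 0.1.


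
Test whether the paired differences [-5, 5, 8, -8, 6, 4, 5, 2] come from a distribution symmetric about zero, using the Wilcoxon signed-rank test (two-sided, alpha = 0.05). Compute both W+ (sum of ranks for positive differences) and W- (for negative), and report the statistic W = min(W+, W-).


Step 1: Drop any zero differences (none here) and take |d_i|.
|d| = [5, 5, 8, 8, 6, 4, 5, 2]
Step 2: Midrank |d_i| (ties get averaged ranks).
ranks: |5|->4, |5|->4, |8|->7.5, |8|->7.5, |6|->6, |4|->2, |5|->4, |2|->1
Step 3: Attach original signs; sum ranks with positive sign and with negative sign.
W+ = 4 + 7.5 + 6 + 2 + 4 + 1 = 24.5
W- = 4 + 7.5 = 11.5
(Check: W+ + W- = 36 should equal n(n+1)/2 = 36.)
Step 4: Test statistic W = min(W+, W-) = 11.5.
Step 5: Ties in |d|, so use the tie-corrected normal approximation.
        E[W] = n(n+1)/4 = 8*9/4 = 18.
        Tie groups: |d|=5 (t=3), |d|=8 (t=2); sum(t^3 - t) = 30.
        Var[W] = n(n+1)(2n+1)/24 - sum(t^3-t)/48 = 1224/24 - 30/48 = 50.375.
        z = (W - E[W]) / sqrt(Var[W]) = (11.5 - 18) / 7.0975 = -0.9158.
        Two-sided p = 2*Phi(z) = 0.359766.
Step 6: alpha = 0.05. fail to reject H0.

W+ = 24.5, W- = 11.5, W = min = 11.5, p = 0.359766, fail to reject H0.


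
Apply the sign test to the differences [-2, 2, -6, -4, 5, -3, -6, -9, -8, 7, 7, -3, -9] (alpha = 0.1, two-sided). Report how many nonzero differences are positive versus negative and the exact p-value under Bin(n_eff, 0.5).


Step 1: Discard zero differences. Original n = 13; n_eff = number of nonzero differences = 13.
Nonzero differences (with sign): -2, +2, -6, -4, +5, -3, -6, -9, -8, +7, +7, -3, -9
Step 2: Count signs: positive = 4, negative = 9.
Step 3: Under H0: P(positive) = 0.5, so the number of positives S ~ Bin(13, 0.5).
Step 4: Two-sided exact p-value = sum of Bin(13,0.5) probabilities at or below the observed probability = 0.266846.
Step 5: alpha = 0.1. fail to reject H0.

n_eff = 13, pos = 4, neg = 9, p = 0.266846, fail to reject H0.


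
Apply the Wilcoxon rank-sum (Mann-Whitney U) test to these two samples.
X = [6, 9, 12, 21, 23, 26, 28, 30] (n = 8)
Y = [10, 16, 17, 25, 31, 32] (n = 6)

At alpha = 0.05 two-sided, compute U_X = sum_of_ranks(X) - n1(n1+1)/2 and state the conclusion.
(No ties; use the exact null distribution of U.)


Step 1: Combine and sort all 14 observations; assign midranks.
sorted (value, group): (6,X), (9,X), (10,Y), (12,X), (16,Y), (17,Y), (21,X), (23,X), (25,Y), (26,X), (28,X), (30,X), (31,Y), (32,Y)
ranks: 6->1, 9->2, 10->3, 12->4, 16->5, 17->6, 21->7, 23->8, 25->9, 26->10, 28->11, 30->12, 31->13, 32->14
Step 2: Rank sum for X: R1 = 1 + 2 + 4 + 7 + 8 + 10 + 11 + 12 = 55.
Step 3: U_X = R1 - n1(n1+1)/2 = 55 - 8*9/2 = 55 - 36 = 19.
       U_Y = n1*n2 - U_X = 48 - 19 = 29.
Step 4: No ties, so the exact null distribution of U (based on enumerating the C(14,8) = 3003 equally likely rank assignments) gives the two-sided p-value.
Step 5: p-value = 0.572761; compare to alpha = 0.05. fail to reject H0.

U_X = 19, p = 0.572761, fail to reject H0 at alpha = 0.05.


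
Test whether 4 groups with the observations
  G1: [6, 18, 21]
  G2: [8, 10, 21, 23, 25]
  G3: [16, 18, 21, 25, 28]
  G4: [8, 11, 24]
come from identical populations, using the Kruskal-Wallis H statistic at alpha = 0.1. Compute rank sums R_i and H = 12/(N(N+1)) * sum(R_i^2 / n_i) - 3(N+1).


Step 1: Combine all N = 16 observations and assign midranks.
sorted (value, group, rank): (6,G1,1), (8,G2,2.5), (8,G4,2.5), (10,G2,4), (11,G4,5), (16,G3,6), (18,G1,7.5), (18,G3,7.5), (21,G1,10), (21,G2,10), (21,G3,10), (23,G2,12), (24,G4,13), (25,G2,14.5), (25,G3,14.5), (28,G3,16)
Step 2: Sum ranks within each group.
R_1 = 18.5 (n_1 = 3)
R_2 = 43 (n_2 = 5)
R_3 = 54 (n_3 = 5)
R_4 = 20.5 (n_4 = 3)
Step 3: H = 12/(N(N+1)) * sum(R_i^2/n_i) - 3(N+1)
     = 12/(16*17) * (18.5^2/3 + 43^2/5 + 54^2/5 + 20.5^2/3) - 3*17
     = 0.044118 * 1207.17 - 51
     = 2.257353.
Step 4: Ties present; correction factor C = 1 - 42/(16^3 - 16) = 0.989706. Corrected H = 2.257353 / 0.989706 = 2.280832.
Step 5: Under H0, H ~ chi^2(3); p-value = 0.516203.
Step 6: alpha = 0.1. fail to reject H0.

H = 2.2808, df = 3, p = 0.516203, fail to reject H0.


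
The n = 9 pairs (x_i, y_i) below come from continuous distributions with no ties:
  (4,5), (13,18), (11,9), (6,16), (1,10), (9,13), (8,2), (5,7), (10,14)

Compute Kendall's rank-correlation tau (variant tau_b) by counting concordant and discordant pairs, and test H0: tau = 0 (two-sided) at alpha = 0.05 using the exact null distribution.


Step 1: Enumerate the 36 unordered pairs (i,j) with i<j and classify each by sign(x_j-x_i) * sign(y_j-y_i).
  (1,2):dx=+9,dy=+13->C; (1,3):dx=+7,dy=+4->C; (1,4):dx=+2,dy=+11->C; (1,5):dx=-3,dy=+5->D
  (1,6):dx=+5,dy=+8->C; (1,7):dx=+4,dy=-3->D; (1,8):dx=+1,dy=+2->C; (1,9):dx=+6,dy=+9->C
  (2,3):dx=-2,dy=-9->C; (2,4):dx=-7,dy=-2->C; (2,5):dx=-12,dy=-8->C; (2,6):dx=-4,dy=-5->C
  (2,7):dx=-5,dy=-16->C; (2,8):dx=-8,dy=-11->C; (2,9):dx=-3,dy=-4->C; (3,4):dx=-5,dy=+7->D
  (3,5):dx=-10,dy=+1->D; (3,6):dx=-2,dy=+4->D; (3,7):dx=-3,dy=-7->C; (3,8):dx=-6,dy=-2->C
  (3,9):dx=-1,dy=+5->D; (4,5):dx=-5,dy=-6->C; (4,6):dx=+3,dy=-3->D; (4,7):dx=+2,dy=-14->D
  (4,8):dx=-1,dy=-9->C; (4,9):dx=+4,dy=-2->D; (5,6):dx=+8,dy=+3->C; (5,7):dx=+7,dy=-8->D
  (5,8):dx=+4,dy=-3->D; (5,9):dx=+9,dy=+4->C; (6,7):dx=-1,dy=-11->C; (6,8):dx=-4,dy=-6->C
  (6,9):dx=+1,dy=+1->C; (7,8):dx=-3,dy=+5->D; (7,9):dx=+2,dy=+12->C; (8,9):dx=+5,dy=+7->C
Step 2: C = 24, D = 12, total pairs = 36.
Step 3: tau = (C - D)/(n(n-1)/2) = (24 - 12)/36 = 0.333333.
Step 4: Exact two-sided p-value (enumerate n! = 362880 permutations of y under H0): p = 0.259518.
Step 5: alpha = 0.05. fail to reject H0.

tau_b = 0.3333 (C=24, D=12), p = 0.259518, fail to reject H0.


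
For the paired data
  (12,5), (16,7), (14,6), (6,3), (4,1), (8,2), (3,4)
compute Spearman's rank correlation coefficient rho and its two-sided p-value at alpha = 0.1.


Step 1: Rank x and y separately (midranks; no ties here).
rank(x): 12->5, 16->7, 14->6, 6->3, 4->2, 8->4, 3->1
rank(y): 5->5, 7->7, 6->6, 3->3, 1->1, 2->2, 4->4
Step 2: d_i = R_x(i) - R_y(i); compute d_i^2.
  (5-5)^2=0, (7-7)^2=0, (6-6)^2=0, (3-3)^2=0, (2-1)^2=1, (4-2)^2=4, (1-4)^2=9
sum(d^2) = 14.
Step 3: rho = 1 - 6*14 / (7*(7^2 - 1)) = 1 - 84/336 = 0.750000.
Step 4: Under H0, t = rho * sqrt((n-2)/(1-rho^2)) = 2.5355 ~ t(5).
Step 5: Two-sided p-value from the t-distribution with 5 df = 0.052181.
Step 6: alpha = 0.1. reject H0.

rho = 0.7500, p = 0.052181, reject H0 at alpha = 0.1.


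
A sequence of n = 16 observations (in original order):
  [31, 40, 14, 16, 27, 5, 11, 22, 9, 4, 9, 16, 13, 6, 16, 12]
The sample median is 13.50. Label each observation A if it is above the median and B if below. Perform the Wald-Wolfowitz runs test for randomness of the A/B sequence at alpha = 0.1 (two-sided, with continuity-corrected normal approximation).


Step 1: Compute median = 13.50; label A = above, B = below.
Labels in order: AAAAABBABBBABBAB  (n_A = 8, n_B = 8)
Step 2: Count runs R = 8.
Step 3: Under H0 (random ordering), E[R] = 2*n_A*n_B/(n_A+n_B) + 1 = 2*8*8/16 + 1 = 9.0000.
        Var[R] = 2*n_A*n_B*(2*n_A*n_B - n_A - n_B) / ((n_A+n_B)^2 * (n_A+n_B-1)) = 14336/3840 = 3.7333.
        SD[R] = 1.9322.
Step 4: Continuity-corrected z = (R + 0.5 - E[R]) / SD[R] = (8 + 0.5 - 9.0000) / 1.9322 = -0.2588.
Step 5: Two-sided p-value via normal approximation = 2*(1 - Phi(|z|)) = 0.795809.
Step 6: alpha = 0.1. fail to reject H0.

R = 8, z = -0.2588, p = 0.795809, fail to reject H0.


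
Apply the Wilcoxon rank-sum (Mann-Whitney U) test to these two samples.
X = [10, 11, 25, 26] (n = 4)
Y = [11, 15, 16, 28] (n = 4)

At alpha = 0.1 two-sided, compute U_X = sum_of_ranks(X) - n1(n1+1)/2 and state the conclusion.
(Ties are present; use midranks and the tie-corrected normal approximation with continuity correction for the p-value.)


Step 1: Combine and sort all 8 observations; assign midranks.
sorted (value, group): (10,X), (11,X), (11,Y), (15,Y), (16,Y), (25,X), (26,X), (28,Y)
ranks: 10->1, 11->2.5, 11->2.5, 15->4, 16->5, 25->6, 26->7, 28->8
Step 2: Rank sum for X: R1 = 1 + 2.5 + 6 + 7 = 16.5.
Step 3: U_X = R1 - n1(n1+1)/2 = 16.5 - 4*5/2 = 16.5 - 10 = 6.5.
       U_Y = n1*n2 - U_X = 16 - 6.5 = 9.5.
Step 4: Ties are present, so use the tie-corrected normal approximation (with continuity correction) for the p-value.
Step 5: p-value = 0.771503; compare to alpha = 0.1. fail to reject H0.

U_X = 6.5, p = 0.771503, fail to reject H0 at alpha = 0.1.


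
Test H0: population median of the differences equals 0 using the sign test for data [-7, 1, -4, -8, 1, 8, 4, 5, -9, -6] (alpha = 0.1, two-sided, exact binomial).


Step 1: Discard zero differences. Original n = 10; n_eff = number of nonzero differences = 10.
Nonzero differences (with sign): -7, +1, -4, -8, +1, +8, +4, +5, -9, -6
Step 2: Count signs: positive = 5, negative = 5.
Step 3: Under H0: P(positive) = 0.5, so the number of positives S ~ Bin(10, 0.5).
Step 4: Two-sided exact p-value = sum of Bin(10,0.5) probabilities at or below the observed probability = 1.000000.
Step 5: alpha = 0.1. fail to reject H0.

n_eff = 10, pos = 5, neg = 5, p = 1.000000, fail to reject H0.


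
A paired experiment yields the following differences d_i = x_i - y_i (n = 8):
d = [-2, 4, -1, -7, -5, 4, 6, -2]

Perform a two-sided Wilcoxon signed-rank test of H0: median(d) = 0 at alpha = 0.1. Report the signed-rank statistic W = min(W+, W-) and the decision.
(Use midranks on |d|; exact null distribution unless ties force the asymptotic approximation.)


Step 1: Drop any zero differences (none here) and take |d_i|.
|d| = [2, 4, 1, 7, 5, 4, 6, 2]
Step 2: Midrank |d_i| (ties get averaged ranks).
ranks: |2|->2.5, |4|->4.5, |1|->1, |7|->8, |5|->6, |4|->4.5, |6|->7, |2|->2.5
Step 3: Attach original signs; sum ranks with positive sign and with negative sign.
W+ = 4.5 + 4.5 + 7 = 16
W- = 2.5 + 1 + 8 + 6 + 2.5 = 20
(Check: W+ + W- = 36 should equal n(n+1)/2 = 36.)
Step 4: Test statistic W = min(W+, W-) = 16.
Step 5: Ties in |d|, so use the tie-corrected normal approximation.
        E[W] = n(n+1)/4 = 8*9/4 = 18.
        Tie groups: |d|=2 (t=2), |d|=4 (t=2); sum(t^3 - t) = 12.
        Var[W] = n(n+1)(2n+1)/24 - sum(t^3-t)/48 = 1224/24 - 12/48 = 50.75.
        z = (W - E[W]) / sqrt(Var[W]) = (16 - 18) / 7.1239 = -0.2807.
        Two-sided p = 2*Phi(z) = 0.778906.
Step 6: alpha = 0.1. fail to reject H0.

W+ = 16, W- = 20, W = min = 16, p = 0.778906, fail to reject H0.


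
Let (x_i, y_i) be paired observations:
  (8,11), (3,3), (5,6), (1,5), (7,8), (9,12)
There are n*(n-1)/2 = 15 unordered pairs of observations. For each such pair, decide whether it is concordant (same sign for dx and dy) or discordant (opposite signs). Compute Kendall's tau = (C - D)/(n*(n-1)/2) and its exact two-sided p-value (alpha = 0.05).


Step 1: Enumerate the 15 unordered pairs (i,j) with i<j and classify each by sign(x_j-x_i) * sign(y_j-y_i).
  (1,2):dx=-5,dy=-8->C; (1,3):dx=-3,dy=-5->C; (1,4):dx=-7,dy=-6->C; (1,5):dx=-1,dy=-3->C
  (1,6):dx=+1,dy=+1->C; (2,3):dx=+2,dy=+3->C; (2,4):dx=-2,dy=+2->D; (2,5):dx=+4,dy=+5->C
  (2,6):dx=+6,dy=+9->C; (3,4):dx=-4,dy=-1->C; (3,5):dx=+2,dy=+2->C; (3,6):dx=+4,dy=+6->C
  (4,5):dx=+6,dy=+3->C; (4,6):dx=+8,dy=+7->C; (5,6):dx=+2,dy=+4->C
Step 2: C = 14, D = 1, total pairs = 15.
Step 3: tau = (C - D)/(n(n-1)/2) = (14 - 1)/15 = 0.866667.
Step 4: Exact two-sided p-value (enumerate n! = 720 permutations of y under H0): p = 0.016667.
Step 5: alpha = 0.05. reject H0.

tau_b = 0.8667 (C=14, D=1), p = 0.016667, reject H0.


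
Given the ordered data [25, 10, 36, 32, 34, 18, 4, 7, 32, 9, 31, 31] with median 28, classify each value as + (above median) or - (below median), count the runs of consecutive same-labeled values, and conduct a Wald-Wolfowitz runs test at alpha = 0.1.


Step 1: Compute median = 28; label A = above, B = below.
Labels in order: BBAAABBBABAA  (n_A = 6, n_B = 6)
Step 2: Count runs R = 6.
Step 3: Under H0 (random ordering), E[R] = 2*n_A*n_B/(n_A+n_B) + 1 = 2*6*6/12 + 1 = 7.0000.
        Var[R] = 2*n_A*n_B*(2*n_A*n_B - n_A - n_B) / ((n_A+n_B)^2 * (n_A+n_B-1)) = 4320/1584 = 2.7273.
        SD[R] = 1.6514.
Step 4: Continuity-corrected z = (R + 0.5 - E[R]) / SD[R] = (6 + 0.5 - 7.0000) / 1.6514 = -0.3028.
Step 5: Two-sided p-value via normal approximation = 2*(1 - Phi(|z|)) = 0.762069.
Step 6: alpha = 0.1. fail to reject H0.

R = 6, z = -0.3028, p = 0.762069, fail to reject H0.


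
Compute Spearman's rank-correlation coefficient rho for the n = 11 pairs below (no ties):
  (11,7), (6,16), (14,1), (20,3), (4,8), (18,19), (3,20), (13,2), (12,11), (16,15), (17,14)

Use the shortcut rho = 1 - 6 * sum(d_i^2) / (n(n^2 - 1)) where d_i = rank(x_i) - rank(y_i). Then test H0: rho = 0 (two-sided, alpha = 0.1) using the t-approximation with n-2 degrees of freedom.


Step 1: Rank x and y separately (midranks; no ties here).
rank(x): 11->4, 6->3, 14->7, 20->11, 4->2, 18->10, 3->1, 13->6, 12->5, 16->8, 17->9
rank(y): 7->4, 16->9, 1->1, 3->3, 8->5, 19->10, 20->11, 2->2, 11->6, 15->8, 14->7
Step 2: d_i = R_x(i) - R_y(i); compute d_i^2.
  (4-4)^2=0, (3-9)^2=36, (7-1)^2=36, (11-3)^2=64, (2-5)^2=9, (10-10)^2=0, (1-11)^2=100, (6-2)^2=16, (5-6)^2=1, (8-8)^2=0, (9-7)^2=4
sum(d^2) = 266.
Step 3: rho = 1 - 6*266 / (11*(11^2 - 1)) = 1 - 1596/1320 = -0.209091.
Step 4: Under H0, t = rho * sqrt((n-2)/(1-rho^2)) = -0.6415 ~ t(9).
Step 5: Two-sided p-value from the t-distribution with 9 df = 0.537221.
Step 6: alpha = 0.1. fail to reject H0.

rho = -0.2091, p = 0.537221, fail to reject H0 at alpha = 0.1.


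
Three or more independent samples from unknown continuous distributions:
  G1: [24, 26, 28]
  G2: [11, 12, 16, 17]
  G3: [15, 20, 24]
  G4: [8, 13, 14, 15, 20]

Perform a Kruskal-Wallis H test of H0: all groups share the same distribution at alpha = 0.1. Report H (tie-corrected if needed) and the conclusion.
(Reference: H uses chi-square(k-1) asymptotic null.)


Step 1: Combine all N = 15 observations and assign midranks.
sorted (value, group, rank): (8,G4,1), (11,G2,2), (12,G2,3), (13,G4,4), (14,G4,5), (15,G3,6.5), (15,G4,6.5), (16,G2,8), (17,G2,9), (20,G3,10.5), (20,G4,10.5), (24,G1,12.5), (24,G3,12.5), (26,G1,14), (28,G1,15)
Step 2: Sum ranks within each group.
R_1 = 41.5 (n_1 = 3)
R_2 = 22 (n_2 = 4)
R_3 = 29.5 (n_3 = 3)
R_4 = 27 (n_4 = 5)
Step 3: H = 12/(N(N+1)) * sum(R_i^2/n_i) - 3(N+1)
     = 12/(15*16) * (41.5^2/3 + 22^2/4 + 29.5^2/3 + 27^2/5) - 3*16
     = 0.050000 * 1130.97 - 48
     = 8.548333.
Step 4: Ties present; correction factor C = 1 - 18/(15^3 - 15) = 0.994643. Corrected H = 8.548333 / 0.994643 = 8.594375.
Step 5: Under H0, H ~ chi^2(3); p-value = 0.035200.
Step 6: alpha = 0.1. reject H0.

H = 8.5944, df = 3, p = 0.035200, reject H0.


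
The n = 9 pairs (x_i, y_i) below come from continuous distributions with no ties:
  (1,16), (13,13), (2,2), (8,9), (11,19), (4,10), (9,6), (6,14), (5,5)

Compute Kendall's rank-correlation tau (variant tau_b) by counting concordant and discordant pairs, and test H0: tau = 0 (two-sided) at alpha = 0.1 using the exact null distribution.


Step 1: Enumerate the 36 unordered pairs (i,j) with i<j and classify each by sign(x_j-x_i) * sign(y_j-y_i).
  (1,2):dx=+12,dy=-3->D; (1,3):dx=+1,dy=-14->D; (1,4):dx=+7,dy=-7->D; (1,5):dx=+10,dy=+3->C
  (1,6):dx=+3,dy=-6->D; (1,7):dx=+8,dy=-10->D; (1,8):dx=+5,dy=-2->D; (1,9):dx=+4,dy=-11->D
  (2,3):dx=-11,dy=-11->C; (2,4):dx=-5,dy=-4->C; (2,5):dx=-2,dy=+6->D; (2,6):dx=-9,dy=-3->C
  (2,7):dx=-4,dy=-7->C; (2,8):dx=-7,dy=+1->D; (2,9):dx=-8,dy=-8->C; (3,4):dx=+6,dy=+7->C
  (3,5):dx=+9,dy=+17->C; (3,6):dx=+2,dy=+8->C; (3,7):dx=+7,dy=+4->C; (3,8):dx=+4,dy=+12->C
  (3,9):dx=+3,dy=+3->C; (4,5):dx=+3,dy=+10->C; (4,6):dx=-4,dy=+1->D; (4,7):dx=+1,dy=-3->D
  (4,8):dx=-2,dy=+5->D; (4,9):dx=-3,dy=-4->C; (5,6):dx=-7,dy=-9->C; (5,7):dx=-2,dy=-13->C
  (5,8):dx=-5,dy=-5->C; (5,9):dx=-6,dy=-14->C; (6,7):dx=+5,dy=-4->D; (6,8):dx=+2,dy=+4->C
  (6,9):dx=+1,dy=-5->D; (7,8):dx=-3,dy=+8->D; (7,9):dx=-4,dy=-1->C; (8,9):dx=-1,dy=-9->C
Step 2: C = 21, D = 15, total pairs = 36.
Step 3: tau = (C - D)/(n(n-1)/2) = (21 - 15)/36 = 0.166667.
Step 4: Exact two-sided p-value (enumerate n! = 362880 permutations of y under H0): p = 0.612202.
Step 5: alpha = 0.1. fail to reject H0.

tau_b = 0.1667 (C=21, D=15), p = 0.612202, fail to reject H0.


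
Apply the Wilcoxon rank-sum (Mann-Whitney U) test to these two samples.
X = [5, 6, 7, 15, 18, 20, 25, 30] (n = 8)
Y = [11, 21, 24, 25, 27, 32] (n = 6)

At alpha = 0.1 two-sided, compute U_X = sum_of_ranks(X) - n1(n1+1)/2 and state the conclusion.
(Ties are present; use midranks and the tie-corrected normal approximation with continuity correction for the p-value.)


Step 1: Combine and sort all 14 observations; assign midranks.
sorted (value, group): (5,X), (6,X), (7,X), (11,Y), (15,X), (18,X), (20,X), (21,Y), (24,Y), (25,X), (25,Y), (27,Y), (30,X), (32,Y)
ranks: 5->1, 6->2, 7->3, 11->4, 15->5, 18->6, 20->7, 21->8, 24->9, 25->10.5, 25->10.5, 27->12, 30->13, 32->14
Step 2: Rank sum for X: R1 = 1 + 2 + 3 + 5 + 6 + 7 + 10.5 + 13 = 47.5.
Step 3: U_X = R1 - n1(n1+1)/2 = 47.5 - 8*9/2 = 47.5 - 36 = 11.5.
       U_Y = n1*n2 - U_X = 48 - 11.5 = 36.5.
Step 4: Ties are present, so use the tie-corrected normal approximation (with continuity correction) for the p-value.
Step 5: p-value = 0.120926; compare to alpha = 0.1. fail to reject H0.

U_X = 11.5, p = 0.120926, fail to reject H0 at alpha = 0.1.


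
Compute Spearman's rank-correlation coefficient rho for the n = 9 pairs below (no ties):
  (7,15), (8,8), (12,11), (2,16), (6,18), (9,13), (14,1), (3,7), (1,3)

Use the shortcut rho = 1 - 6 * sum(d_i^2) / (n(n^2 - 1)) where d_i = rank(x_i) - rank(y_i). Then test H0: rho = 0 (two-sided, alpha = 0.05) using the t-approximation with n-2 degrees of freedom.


Step 1: Rank x and y separately (midranks; no ties here).
rank(x): 7->5, 8->6, 12->8, 2->2, 6->4, 9->7, 14->9, 3->3, 1->1
rank(y): 15->7, 8->4, 11->5, 16->8, 18->9, 13->6, 1->1, 7->3, 3->2
Step 2: d_i = R_x(i) - R_y(i); compute d_i^2.
  (5-7)^2=4, (6-4)^2=4, (8-5)^2=9, (2-8)^2=36, (4-9)^2=25, (7-6)^2=1, (9-1)^2=64, (3-3)^2=0, (1-2)^2=1
sum(d^2) = 144.
Step 3: rho = 1 - 6*144 / (9*(9^2 - 1)) = 1 - 864/720 = -0.200000.
Step 4: Under H0, t = rho * sqrt((n-2)/(1-rho^2)) = -0.5401 ~ t(7).
Step 5: Two-sided p-value from the t-distribution with 7 df = 0.605901.
Step 6: alpha = 0.05. fail to reject H0.

rho = -0.2000, p = 0.605901, fail to reject H0 at alpha = 0.05.


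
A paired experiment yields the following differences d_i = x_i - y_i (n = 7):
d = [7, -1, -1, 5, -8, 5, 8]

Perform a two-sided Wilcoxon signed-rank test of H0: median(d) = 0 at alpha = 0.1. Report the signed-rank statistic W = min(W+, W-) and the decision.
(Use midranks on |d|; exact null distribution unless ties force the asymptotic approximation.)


Step 1: Drop any zero differences (none here) and take |d_i|.
|d| = [7, 1, 1, 5, 8, 5, 8]
Step 2: Midrank |d_i| (ties get averaged ranks).
ranks: |7|->5, |1|->1.5, |1|->1.5, |5|->3.5, |8|->6.5, |5|->3.5, |8|->6.5
Step 3: Attach original signs; sum ranks with positive sign and with negative sign.
W+ = 5 + 3.5 + 3.5 + 6.5 = 18.5
W- = 1.5 + 1.5 + 6.5 = 9.5
(Check: W+ + W- = 28 should equal n(n+1)/2 = 28.)
Step 4: Test statistic W = min(W+, W-) = 9.5.
Step 5: Ties in |d|, so use the tie-corrected normal approximation.
        E[W] = n(n+1)/4 = 7*8/4 = 14.
        Tie groups: |d|=1 (t=2), |d|=5 (t=2), |d|=8 (t=2); sum(t^3 - t) = 18.
        Var[W] = n(n+1)(2n+1)/24 - sum(t^3-t)/48 = 840/24 - 18/48 = 34.625.
        z = (W - E[W]) / sqrt(Var[W]) = (9.5 - 14) / 5.8843 = -0.7647.
        Two-sided p = 2*Phi(z) = 0.444422.
Step 6: alpha = 0.1. fail to reject H0.

W+ = 18.5, W- = 9.5, W = min = 9.5, p = 0.444422, fail to reject H0.


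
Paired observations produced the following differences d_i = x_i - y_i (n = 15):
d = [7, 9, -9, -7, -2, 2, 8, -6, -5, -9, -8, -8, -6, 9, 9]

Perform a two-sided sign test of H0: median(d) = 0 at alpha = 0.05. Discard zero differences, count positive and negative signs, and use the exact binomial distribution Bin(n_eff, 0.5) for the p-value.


Step 1: Discard zero differences. Original n = 15; n_eff = number of nonzero differences = 15.
Nonzero differences (with sign): +7, +9, -9, -7, -2, +2, +8, -6, -5, -9, -8, -8, -6, +9, +9
Step 2: Count signs: positive = 6, negative = 9.
Step 3: Under H0: P(positive) = 0.5, so the number of positives S ~ Bin(15, 0.5).
Step 4: Two-sided exact p-value = sum of Bin(15,0.5) probabilities at or below the observed probability = 0.607239.
Step 5: alpha = 0.05. fail to reject H0.

n_eff = 15, pos = 6, neg = 9, p = 0.607239, fail to reject H0.


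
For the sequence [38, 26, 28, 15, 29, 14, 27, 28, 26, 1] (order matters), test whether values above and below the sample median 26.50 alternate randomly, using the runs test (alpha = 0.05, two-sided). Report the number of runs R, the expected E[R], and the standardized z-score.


Step 1: Compute median = 26.50; label A = above, B = below.
Labels in order: ABABABAABB  (n_A = 5, n_B = 5)
Step 2: Count runs R = 8.
Step 3: Under H0 (random ordering), E[R] = 2*n_A*n_B/(n_A+n_B) + 1 = 2*5*5/10 + 1 = 6.0000.
        Var[R] = 2*n_A*n_B*(2*n_A*n_B - n_A - n_B) / ((n_A+n_B)^2 * (n_A+n_B-1)) = 2000/900 = 2.2222.
        SD[R] = 1.4907.
Step 4: Continuity-corrected z = (R - 0.5 - E[R]) / SD[R] = (8 - 0.5 - 6.0000) / 1.4907 = 1.0062.
Step 5: Two-sided p-value via normal approximation = 2*(1 - Phi(|z|)) = 0.314305.
Step 6: alpha = 0.05. fail to reject H0.

R = 8, z = 1.0062, p = 0.314305, fail to reject H0.


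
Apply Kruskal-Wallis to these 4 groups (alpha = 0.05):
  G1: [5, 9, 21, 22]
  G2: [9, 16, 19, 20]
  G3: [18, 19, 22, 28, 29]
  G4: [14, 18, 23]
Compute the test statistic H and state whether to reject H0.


Step 1: Combine all N = 16 observations and assign midranks.
sorted (value, group, rank): (5,G1,1), (9,G1,2.5), (9,G2,2.5), (14,G4,4), (16,G2,5), (18,G3,6.5), (18,G4,6.5), (19,G2,8.5), (19,G3,8.5), (20,G2,10), (21,G1,11), (22,G1,12.5), (22,G3,12.5), (23,G4,14), (28,G3,15), (29,G3,16)
Step 2: Sum ranks within each group.
R_1 = 27 (n_1 = 4)
R_2 = 26 (n_2 = 4)
R_3 = 58.5 (n_3 = 5)
R_4 = 24.5 (n_4 = 3)
Step 3: H = 12/(N(N+1)) * sum(R_i^2/n_i) - 3(N+1)
     = 12/(16*17) * (27^2/4 + 26^2/4 + 58.5^2/5 + 24.5^2/3) - 3*17
     = 0.044118 * 1235.78 - 51
     = 3.519853.
Step 4: Ties present; correction factor C = 1 - 24/(16^3 - 16) = 0.994118. Corrected H = 3.519853 / 0.994118 = 3.540680.
Step 5: Under H0, H ~ chi^2(3); p-value = 0.315524.
Step 6: alpha = 0.05. fail to reject H0.

H = 3.5407, df = 3, p = 0.315524, fail to reject H0.


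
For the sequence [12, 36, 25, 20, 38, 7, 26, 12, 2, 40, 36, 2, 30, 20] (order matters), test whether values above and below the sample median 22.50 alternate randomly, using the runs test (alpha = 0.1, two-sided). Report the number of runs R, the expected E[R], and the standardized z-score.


Step 1: Compute median = 22.50; label A = above, B = below.
Labels in order: BAABABABBAABAB  (n_A = 7, n_B = 7)
Step 2: Count runs R = 11.
Step 3: Under H0 (random ordering), E[R] = 2*n_A*n_B/(n_A+n_B) + 1 = 2*7*7/14 + 1 = 8.0000.
        Var[R] = 2*n_A*n_B*(2*n_A*n_B - n_A - n_B) / ((n_A+n_B)^2 * (n_A+n_B-1)) = 8232/2548 = 3.2308.
        SD[R] = 1.7974.
Step 4: Continuity-corrected z = (R - 0.5 - E[R]) / SD[R] = (11 - 0.5 - 8.0000) / 1.7974 = 1.3909.
Step 5: Two-sided p-value via normal approximation = 2*(1 - Phi(|z|)) = 0.164264.
Step 6: alpha = 0.1. fail to reject H0.

R = 11, z = 1.3909, p = 0.164264, fail to reject H0.


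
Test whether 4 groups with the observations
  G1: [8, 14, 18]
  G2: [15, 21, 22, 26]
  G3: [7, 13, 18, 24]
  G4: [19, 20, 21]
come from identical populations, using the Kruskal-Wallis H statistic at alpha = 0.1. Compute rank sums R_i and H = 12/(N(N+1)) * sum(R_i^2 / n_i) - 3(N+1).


Step 1: Combine all N = 14 observations and assign midranks.
sorted (value, group, rank): (7,G3,1), (8,G1,2), (13,G3,3), (14,G1,4), (15,G2,5), (18,G1,6.5), (18,G3,6.5), (19,G4,8), (20,G4,9), (21,G2,10.5), (21,G4,10.5), (22,G2,12), (24,G3,13), (26,G2,14)
Step 2: Sum ranks within each group.
R_1 = 12.5 (n_1 = 3)
R_2 = 41.5 (n_2 = 4)
R_3 = 23.5 (n_3 = 4)
R_4 = 27.5 (n_4 = 3)
Step 3: H = 12/(N(N+1)) * sum(R_i^2/n_i) - 3(N+1)
     = 12/(14*15) * (12.5^2/3 + 41.5^2/4 + 23.5^2/4 + 27.5^2/3) - 3*15
     = 0.057143 * 872.792 - 45
     = 4.873810.
Step 4: Ties present; correction factor C = 1 - 12/(14^3 - 14) = 0.995604. Corrected H = 4.873810 / 0.995604 = 4.895327.
Step 5: Under H0, H ~ chi^2(3); p-value = 0.179624.
Step 6: alpha = 0.1. fail to reject H0.

H = 4.8953, df = 3, p = 0.179624, fail to reject H0.


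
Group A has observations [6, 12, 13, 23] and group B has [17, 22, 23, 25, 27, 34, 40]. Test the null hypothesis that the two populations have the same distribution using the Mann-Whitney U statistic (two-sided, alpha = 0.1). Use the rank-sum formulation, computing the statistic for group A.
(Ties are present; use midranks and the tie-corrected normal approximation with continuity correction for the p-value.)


Step 1: Combine and sort all 11 observations; assign midranks.
sorted (value, group): (6,X), (12,X), (13,X), (17,Y), (22,Y), (23,X), (23,Y), (25,Y), (27,Y), (34,Y), (40,Y)
ranks: 6->1, 12->2, 13->3, 17->4, 22->5, 23->6.5, 23->6.5, 25->8, 27->9, 34->10, 40->11
Step 2: Rank sum for X: R1 = 1 + 2 + 3 + 6.5 = 12.5.
Step 3: U_X = R1 - n1(n1+1)/2 = 12.5 - 4*5/2 = 12.5 - 10 = 2.5.
       U_Y = n1*n2 - U_X = 28 - 2.5 = 25.5.
Step 4: Ties are present, so use the tie-corrected normal approximation (with continuity correction) for the p-value.
Step 5: p-value = 0.037202; compare to alpha = 0.1. reject H0.

U_X = 2.5, p = 0.037202, reject H0 at alpha = 0.1.


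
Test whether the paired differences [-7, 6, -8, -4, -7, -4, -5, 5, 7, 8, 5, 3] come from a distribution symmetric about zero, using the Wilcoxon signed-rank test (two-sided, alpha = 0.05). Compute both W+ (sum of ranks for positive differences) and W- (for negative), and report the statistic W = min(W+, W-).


Step 1: Drop any zero differences (none here) and take |d_i|.
|d| = [7, 6, 8, 4, 7, 4, 5, 5, 7, 8, 5, 3]
Step 2: Midrank |d_i| (ties get averaged ranks).
ranks: |7|->9, |6|->7, |8|->11.5, |4|->2.5, |7|->9, |4|->2.5, |5|->5, |5|->5, |7|->9, |8|->11.5, |5|->5, |3|->1
Step 3: Attach original signs; sum ranks with positive sign and with negative sign.
W+ = 7 + 5 + 9 + 11.5 + 5 + 1 = 38.5
W- = 9 + 11.5 + 2.5 + 9 + 2.5 + 5 = 39.5
(Check: W+ + W- = 78 should equal n(n+1)/2 = 78.)
Step 4: Test statistic W = min(W+, W-) = 38.5.
Step 5: Ties in |d|, so use the tie-corrected normal approximation.
        E[W] = n(n+1)/4 = 12*13/4 = 39.
        Tie groups: |d|=4 (t=2), |d|=5 (t=3), |d|=7 (t=3), |d|=8 (t=2); sum(t^3 - t) = 60.
        Var[W] = n(n+1)(2n+1)/24 - sum(t^3-t)/48 = 3900/24 - 60/48 = 161.25.
        z = (W - E[W]) / sqrt(Var[W]) = (38.5 - 39) / 12.6984 = -0.0394.
        Two-sided p = 2*Phi(z) = 0.968591.
Step 6: alpha = 0.05. fail to reject H0.

W+ = 38.5, W- = 39.5, W = min = 38.5, p = 0.968591, fail to reject H0.


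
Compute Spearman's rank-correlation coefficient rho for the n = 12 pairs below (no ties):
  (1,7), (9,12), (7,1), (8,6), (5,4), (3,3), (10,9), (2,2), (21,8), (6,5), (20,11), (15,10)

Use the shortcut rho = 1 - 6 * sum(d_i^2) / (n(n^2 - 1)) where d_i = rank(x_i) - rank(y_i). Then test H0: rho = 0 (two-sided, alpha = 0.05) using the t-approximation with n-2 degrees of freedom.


Step 1: Rank x and y separately (midranks; no ties here).
rank(x): 1->1, 9->8, 7->6, 8->7, 5->4, 3->3, 10->9, 2->2, 21->12, 6->5, 20->11, 15->10
rank(y): 7->7, 12->12, 1->1, 6->6, 4->4, 3->3, 9->9, 2->2, 8->8, 5->5, 11->11, 10->10
Step 2: d_i = R_x(i) - R_y(i); compute d_i^2.
  (1-7)^2=36, (8-12)^2=16, (6-1)^2=25, (7-6)^2=1, (4-4)^2=0, (3-3)^2=0, (9-9)^2=0, (2-2)^2=0, (12-8)^2=16, (5-5)^2=0, (11-11)^2=0, (10-10)^2=0
sum(d^2) = 94.
Step 3: rho = 1 - 6*94 / (12*(12^2 - 1)) = 1 - 564/1716 = 0.671329.
Step 4: Under H0, t = rho * sqrt((n-2)/(1-rho^2)) = 2.8643 ~ t(10).
Step 5: Two-sided p-value from the t-distribution with 10 df = 0.016831.
Step 6: alpha = 0.05. reject H0.

rho = 0.6713, p = 0.016831, reject H0 at alpha = 0.05.


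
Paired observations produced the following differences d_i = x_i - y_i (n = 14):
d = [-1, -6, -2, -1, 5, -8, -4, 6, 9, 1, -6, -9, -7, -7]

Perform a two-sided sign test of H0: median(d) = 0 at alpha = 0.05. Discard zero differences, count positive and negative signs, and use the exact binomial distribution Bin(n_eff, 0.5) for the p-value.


Step 1: Discard zero differences. Original n = 14; n_eff = number of nonzero differences = 14.
Nonzero differences (with sign): -1, -6, -2, -1, +5, -8, -4, +6, +9, +1, -6, -9, -7, -7
Step 2: Count signs: positive = 4, negative = 10.
Step 3: Under H0: P(positive) = 0.5, so the number of positives S ~ Bin(14, 0.5).
Step 4: Two-sided exact p-value = sum of Bin(14,0.5) probabilities at or below the observed probability = 0.179565.
Step 5: alpha = 0.05. fail to reject H0.

n_eff = 14, pos = 4, neg = 10, p = 0.179565, fail to reject H0.


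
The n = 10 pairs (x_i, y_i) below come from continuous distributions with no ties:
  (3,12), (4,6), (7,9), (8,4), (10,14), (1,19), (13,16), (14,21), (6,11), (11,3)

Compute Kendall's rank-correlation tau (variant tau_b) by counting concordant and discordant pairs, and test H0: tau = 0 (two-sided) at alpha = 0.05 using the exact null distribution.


Step 1: Enumerate the 45 unordered pairs (i,j) with i<j and classify each by sign(x_j-x_i) * sign(y_j-y_i).
  (1,2):dx=+1,dy=-6->D; (1,3):dx=+4,dy=-3->D; (1,4):dx=+5,dy=-8->D; (1,5):dx=+7,dy=+2->C
  (1,6):dx=-2,dy=+7->D; (1,7):dx=+10,dy=+4->C; (1,8):dx=+11,dy=+9->C; (1,9):dx=+3,dy=-1->D
  (1,10):dx=+8,dy=-9->D; (2,3):dx=+3,dy=+3->C; (2,4):dx=+4,dy=-2->D; (2,5):dx=+6,dy=+8->C
  (2,6):dx=-3,dy=+13->D; (2,7):dx=+9,dy=+10->C; (2,8):dx=+10,dy=+15->C; (2,9):dx=+2,dy=+5->C
  (2,10):dx=+7,dy=-3->D; (3,4):dx=+1,dy=-5->D; (3,5):dx=+3,dy=+5->C; (3,6):dx=-6,dy=+10->D
  (3,7):dx=+6,dy=+7->C; (3,8):dx=+7,dy=+12->C; (3,9):dx=-1,dy=+2->D; (3,10):dx=+4,dy=-6->D
  (4,5):dx=+2,dy=+10->C; (4,6):dx=-7,dy=+15->D; (4,7):dx=+5,dy=+12->C; (4,8):dx=+6,dy=+17->C
  (4,9):dx=-2,dy=+7->D; (4,10):dx=+3,dy=-1->D; (5,6):dx=-9,dy=+5->D; (5,7):dx=+3,dy=+2->C
  (5,8):dx=+4,dy=+7->C; (5,9):dx=-4,dy=-3->C; (5,10):dx=+1,dy=-11->D; (6,7):dx=+12,dy=-3->D
  (6,8):dx=+13,dy=+2->C; (6,9):dx=+5,dy=-8->D; (6,10):dx=+10,dy=-16->D; (7,8):dx=+1,dy=+5->C
  (7,9):dx=-7,dy=-5->C; (7,10):dx=-2,dy=-13->C; (8,9):dx=-8,dy=-10->C; (8,10):dx=-3,dy=-18->C
  (9,10):dx=+5,dy=-8->D
Step 2: C = 23, D = 22, total pairs = 45.
Step 3: tau = (C - D)/(n(n-1)/2) = (23 - 22)/45 = 0.022222.
Step 4: Exact two-sided p-value (enumerate n! = 3628800 permutations of y under H0): p = 1.000000.
Step 5: alpha = 0.05. fail to reject H0.

tau_b = 0.0222 (C=23, D=22), p = 1.000000, fail to reject H0.


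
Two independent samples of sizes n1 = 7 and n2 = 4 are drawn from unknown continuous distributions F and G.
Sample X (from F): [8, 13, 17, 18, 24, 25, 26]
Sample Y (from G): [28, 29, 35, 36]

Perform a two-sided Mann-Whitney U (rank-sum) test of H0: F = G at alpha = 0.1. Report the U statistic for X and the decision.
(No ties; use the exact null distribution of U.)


Step 1: Combine and sort all 11 observations; assign midranks.
sorted (value, group): (8,X), (13,X), (17,X), (18,X), (24,X), (25,X), (26,X), (28,Y), (29,Y), (35,Y), (36,Y)
ranks: 8->1, 13->2, 17->3, 18->4, 24->5, 25->6, 26->7, 28->8, 29->9, 35->10, 36->11
Step 2: Rank sum for X: R1 = 1 + 2 + 3 + 4 + 5 + 6 + 7 = 28.
Step 3: U_X = R1 - n1(n1+1)/2 = 28 - 7*8/2 = 28 - 28 = 0.
       U_Y = n1*n2 - U_X = 28 - 0 = 28.
Step 4: No ties, so the exact null distribution of U (based on enumerating the C(11,7) = 330 equally likely rank assignments) gives the two-sided p-value.
Step 5: p-value = 0.006061; compare to alpha = 0.1. reject H0.

U_X = 0, p = 0.006061, reject H0 at alpha = 0.1.


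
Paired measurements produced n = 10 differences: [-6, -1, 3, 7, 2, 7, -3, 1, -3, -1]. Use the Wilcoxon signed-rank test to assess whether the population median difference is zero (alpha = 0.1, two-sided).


Step 1: Drop any zero differences (none here) and take |d_i|.
|d| = [6, 1, 3, 7, 2, 7, 3, 1, 3, 1]
Step 2: Midrank |d_i| (ties get averaged ranks).
ranks: |6|->8, |1|->2, |3|->6, |7|->9.5, |2|->4, |7|->9.5, |3|->6, |1|->2, |3|->6, |1|->2
Step 3: Attach original signs; sum ranks with positive sign and with negative sign.
W+ = 6 + 9.5 + 4 + 9.5 + 2 = 31
W- = 8 + 2 + 6 + 6 + 2 = 24
(Check: W+ + W- = 55 should equal n(n+1)/2 = 55.)
Step 4: Test statistic W = min(W+, W-) = 24.
Step 5: Ties in |d|, so use the tie-corrected normal approximation.
        E[W] = n(n+1)/4 = 10*11/4 = 27.5.
        Tie groups: |d|=1 (t=3), |d|=3 (t=3), |d|=7 (t=2); sum(t^3 - t) = 54.
        Var[W] = n(n+1)(2n+1)/24 - sum(t^3-t)/48 = 2310/24 - 54/48 = 95.125.
        z = (W - E[W]) / sqrt(Var[W]) = (24 - 27.5) / 9.7532 = -0.3589.
        Two-sided p = 2*Phi(z) = 0.719703.
Step 6: alpha = 0.1. fail to reject H0.

W+ = 31, W- = 24, W = min = 24, p = 0.719703, fail to reject H0.


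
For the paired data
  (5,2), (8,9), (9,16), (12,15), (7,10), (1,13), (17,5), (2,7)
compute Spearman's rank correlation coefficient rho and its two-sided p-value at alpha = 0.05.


Step 1: Rank x and y separately (midranks; no ties here).
rank(x): 5->3, 8->5, 9->6, 12->7, 7->4, 1->1, 17->8, 2->2
rank(y): 2->1, 9->4, 16->8, 15->7, 10->5, 13->6, 5->2, 7->3
Step 2: d_i = R_x(i) - R_y(i); compute d_i^2.
  (3-1)^2=4, (5-4)^2=1, (6-8)^2=4, (7-7)^2=0, (4-5)^2=1, (1-6)^2=25, (8-2)^2=36, (2-3)^2=1
sum(d^2) = 72.
Step 3: rho = 1 - 6*72 / (8*(8^2 - 1)) = 1 - 432/504 = 0.142857.
Step 4: Under H0, t = rho * sqrt((n-2)/(1-rho^2)) = 0.3536 ~ t(6).
Step 5: Two-sided p-value from the t-distribution with 6 df = 0.735765.
Step 6: alpha = 0.05. fail to reject H0.

rho = 0.1429, p = 0.735765, fail to reject H0 at alpha = 0.05.


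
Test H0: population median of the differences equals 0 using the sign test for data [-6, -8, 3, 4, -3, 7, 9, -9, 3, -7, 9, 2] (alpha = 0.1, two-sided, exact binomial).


Step 1: Discard zero differences. Original n = 12; n_eff = number of nonzero differences = 12.
Nonzero differences (with sign): -6, -8, +3, +4, -3, +7, +9, -9, +3, -7, +9, +2
Step 2: Count signs: positive = 7, negative = 5.
Step 3: Under H0: P(positive) = 0.5, so the number of positives S ~ Bin(12, 0.5).
Step 4: Two-sided exact p-value = sum of Bin(12,0.5) probabilities at or below the observed probability = 0.774414.
Step 5: alpha = 0.1. fail to reject H0.

n_eff = 12, pos = 7, neg = 5, p = 0.774414, fail to reject H0.
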